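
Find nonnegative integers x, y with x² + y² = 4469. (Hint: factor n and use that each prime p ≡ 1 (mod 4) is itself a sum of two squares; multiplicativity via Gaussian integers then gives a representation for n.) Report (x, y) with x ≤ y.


Step 1: Factor n = 4469 = 41 · 109.
Step 2: Check the mod-4 condition on each prime factor: 41 ≡ 1 (mod 4), exponent 1; 109 ≡ 1 (mod 4), exponent 1.
All primes ≡ 3 (mod 4) appear to even exponent (or don't appear), so by the two-squares theorem n IS expressible as a sum of two squares.
Step 3: Build a representation. Here n = 41 · 109 is a product of primes ≡ 1 (mod 4). Each prime p ≡ 1 (mod 4) is itself a sum of two squares; find a² by testing p − a² for a perfect square:
  41: 41 − 1² = 40, 41 − 2² = 37, 41 − 3² = 32, 41 − 4² = 25 = 5² ⇒ 41 = 4² + 5².
  109: 109 − 1² = 108, 109 − 2² = 105, 109 − 3² = 100 = 10² ⇒ 109 = 3² + 10².
  Combine using the Brahmagupta–Fibonacci identity (a² + b²)(c² + d²) = (ac − bd)² + (ad + bc)² = (ac + bd)² + (ad − bc)²:
  41 · 109 = 4469: from (4² + 5²)(3² + 10²), take (4·3 − 5·10, 4·10 + 5·3) = (12 − 50, 40 + 15) = (-38, 55); dropping signs (only squares matter) gives (38, 55); check 38² + 55² = 1444 + 3025 = 4469 ✓.
Step 4: Order so x ≤ y and verify: 38² + 55² = 1444 + 3025 = 4469 = n. ✓

n = 4469 = 38² + 55² (one valid representation with x ≤ y).


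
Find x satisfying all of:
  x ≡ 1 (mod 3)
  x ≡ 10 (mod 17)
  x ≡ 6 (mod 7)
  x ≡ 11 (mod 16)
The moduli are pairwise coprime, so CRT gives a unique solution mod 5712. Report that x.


Product of moduli M = 3 · 17 · 7 · 16 = 5712.
Merge one congruence at a time:
  Start: x ≡ 1 (mod 3).
  Combine with x ≡ 10 (mod 17); new modulus lcm = 51.
    Write x = 1 + 3·t and substitute into x ≡ 10 (mod 17): 3·t ≡ 10 − 1 = 9 (mod 17).
    The inverse of 3 mod 17 is 6 (since 3·6 = 18 = 1·17 + 1), so t ≡ 6·9 = 54 ≡ 3 (mod 17).
    Then x = 1 + 3·3 = 10, valid modulo lcm(3, 17) = 51: x ≡ 10 (mod 51).
  Combine with x ≡ 6 (mod 7); new modulus lcm = 357.
    Write x = 10 + 51·t and substitute into x ≡ 6 (mod 7): 51·t ≡ 6 − 10 = -4 (mod 7).
    Reduce coefficients mod 7: 2·t ≡ 3 (mod 7).
    The inverse of 2 mod 7 is 4 (since 2·4 = 8 = 1·7 + 1), so t ≡ 4·3 = 12 ≡ 5 (mod 7).
    Then x = 10 + 51·5 = 265, valid modulo lcm(51, 7) = 357: x ≡ 265 (mod 357).
  Combine with x ≡ 11 (mod 16); new modulus lcm = 5712.
    Write x = 265 + 357·t and substitute into x ≡ 11 (mod 16): 357·t ≡ 11 − 265 = -254 (mod 16).
    Reduce coefficients mod 16: 5·t ≡ 2 (mod 16).
    The inverse of 5 mod 16 is 13 (since 5·13 = 65 = 4·16 + 1), so t ≡ 13·2 = 26 ≡ 10 (mod 16).
    Then x = 265 + 357·10 = 3835, valid modulo lcm(357, 16) = 5712: x ≡ 3835 (mod 5712).
Verify against each original: 3835 mod 3 = 1, 3835 mod 17 = 10, 3835 mod 7 = 6, 3835 mod 16 = 11.

x ≡ 3835 (mod 5712).


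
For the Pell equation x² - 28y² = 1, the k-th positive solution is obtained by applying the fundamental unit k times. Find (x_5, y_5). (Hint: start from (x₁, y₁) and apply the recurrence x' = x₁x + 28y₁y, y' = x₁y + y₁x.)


Step 1: Find the fundamental solution (x₁, y₁) of x² - 28y² = 1.
  Expand √28 as a continued fraction. a₀ = ⌊√28⌋ = 5; iterate m_{k+1} = d_k·a_k − m_k, d_{k+1} = (28 − m_{k+1}²)/d_k, a_{k+1} = ⌊(a₀ + m_{k+1})/d_{k+1}⌋ (starting m₀ = 0, d₀ = 1), with convergents p_k = a_k·p_{k-1} + p_{k-2}, q_k = a_k·q_{k-1} + q_{k-2} (p₋₁ = 1, q₋₁ = 0):
  k = 0: a₀ = 5; p₀/q₀ = 5/1; p₀² − 28·q₀² = 25 − 28 = -3.
  k = 1: m = 5, d = 3, a = ⌊(5 + 5)/3⌋ = 3; p/q = (3·5 + 1)/(3·1 + 0) = 16/3; p² − 28·q² = 256 − 252 = 4.
  k = 2: m = 4, d = 4, a = ⌊(5 + 4)/4⌋ = 2; p/q = (2·16 + 5)/(2·3 + 1) = 37/7; p² − 28·q² = 1369 − 1372 = -3.
  k = 3: m = 4, d = 3, a = ⌊(5 + 4)/3⌋ = 3; p/q = (3·37 + 16)/(3·7 + 3) = 127/24; p² − 28·q² = 16129 − 16128 = 1.
  The first convergent with p² − 28·q² = 1 gives the fundamental solution (x₁, y₁) = (127, 24).
Step 2: Apply the recurrence (x_{n+1}, y_{n+1}) = (x₁x_n + 28y₁y_n, x₁y_n + y₁x_n) repeatedly.
  From (x_1, y_1) = (127, 24): x_2 = 127·127 + 28·24·24 = 32257; y_2 = 127·24 + 24·127 = 6096.
  From (x_2, y_2) = (32257, 6096): x_3 = 127·32257 + 28·24·6096 = 8193151; y_3 = 127·6096 + 24·32257 = 1548360.
  From (x_3, y_3) = (8193151, 1548360): x_4 = 127·8193151 + 28·24·1548360 = 2081028097; y_4 = 127·1548360 + 24·8193151 = 393277344.
  From (x_4, y_4) = (2081028097, 393277344): x_5 = 127·2081028097 + 28·24·393277344 = 528572943487; y_5 = 127·393277344 + 24·2081028097 = 99890897016.
Step 3: Verify x_5² - 28·y_5² = 279389356586511295719169 - 279389356586511295719168 = 1 (should be 1). ✓

(x_1, y_1) = (127, 24); (x_5, y_5) = (528572943487, 99890897016).


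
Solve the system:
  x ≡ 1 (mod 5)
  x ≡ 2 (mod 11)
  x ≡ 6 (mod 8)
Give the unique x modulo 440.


Moduli 5, 11, 8 are pairwise coprime; by CRT there is a unique solution modulo M = 5 · 11 · 8 = 440.
Solve pairwise, accumulating the modulus:
  Start with x ≡ 1 (mod 5).
  Combine with x ≡ 2 (mod 11): since gcd(5, 11) = 1, we get a unique residue mod 55.
    Write x = 1 + 5·t and substitute into x ≡ 2 (mod 11): 5·t ≡ 2 − 1 = 1 (mod 11).
    The inverse of 5 mod 11 is 9 (since 5·9 = 45 = 4·11 + 1), so t ≡ 9·1 = 9 ≡ 9 (mod 11).
    Then x = 1 + 5·9 = 46, valid modulo lcm(5, 11) = 55: x ≡ 46 (mod 55).
  Combine with x ≡ 6 (mod 8): since gcd(55, 8) = 1, we get a unique residue mod 440.
    Write x = 46 + 55·t and substitute into x ≡ 6 (mod 8): 55·t ≡ 6 − 46 = -40 (mod 8).
    Reduce coefficients mod 8: 7·t ≡ 0 (mod 8).
    The inverse of 7 mod 8 is 7 (since 7·7 = 49 = 6·8 + 1), so t ≡ 7·0 = 0 ≡ 0 (mod 8).
    Then x = 46 + 55·0 = 46, valid modulo lcm(55, 8) = 440: x ≡ 46 (mod 440).
Verify: 46 mod 5 = 1 ✓, 46 mod 11 = 2 ✓, 46 mod 8 = 6 ✓.

x ≡ 46 (mod 440).


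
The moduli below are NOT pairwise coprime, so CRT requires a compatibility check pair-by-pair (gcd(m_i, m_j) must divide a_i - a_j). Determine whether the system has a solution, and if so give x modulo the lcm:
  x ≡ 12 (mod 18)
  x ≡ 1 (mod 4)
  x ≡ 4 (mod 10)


Moduli 18, 4, 10 are not pairwise coprime, so CRT works modulo lcm(m_i) when all pairwise compatibility conditions hold.
Pairwise compatibility: gcd(m_i, m_j) must divide a_i - a_j for every pair.
Merge one congruence at a time:
  Start: x ≡ 12 (mod 18).
  Combine with x ≡ 1 (mod 4): gcd(18, 4) = 2, and 1 - 12 = -11 is NOT divisible by 2.
    ⇒ system is inconsistent (no integer solution).

No solution (the system is inconsistent).


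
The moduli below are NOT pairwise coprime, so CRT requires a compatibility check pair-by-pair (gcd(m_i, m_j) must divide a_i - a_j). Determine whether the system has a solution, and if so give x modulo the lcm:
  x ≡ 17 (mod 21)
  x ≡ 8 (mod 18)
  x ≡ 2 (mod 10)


Moduli 21, 18, 10 are not pairwise coprime, so CRT works modulo lcm(m_i) when all pairwise compatibility conditions hold.
Pairwise compatibility: gcd(m_i, m_j) must divide a_i - a_j for every pair.
Merge one congruence at a time:
  Start: x ≡ 17 (mod 21).
  Combine with x ≡ 8 (mod 18): gcd(21, 18) = 3; 8 - 17 = -9, which IS divisible by 3, so compatible.
    Write x = 17 + 21·t and substitute into x ≡ 8 (mod 18): 21·t ≡ 8 − 17 = -9 (mod 18).
    Divide the congruence (and modulus) by g = 3: 7·t ≡ -3 (mod 6).
    Reduce coefficients mod 6: 1·t ≡ 3 (mod 6).
    So t ≡ 3 (mod 6).
    Then x = 17 + 21·3 = 80, valid modulo lcm(21, 18) = 126: x ≡ 80 (mod 126).
  Combine with x ≡ 2 (mod 10): gcd(126, 10) = 2; 2 - 80 = -78, which IS divisible by 2, so compatible.
    Write x = 80 + 126·t and substitute into x ≡ 2 (mod 10): 126·t ≡ 2 − 80 = -78 (mod 10).
    Divide the congruence (and modulus) by g = 2: 63·t ≡ -39 (mod 5).
    Reduce coefficients mod 5: 3·t ≡ 1 (mod 5).
    The inverse of 3 mod 5 is 2 (since 3·2 = 6 = 1·5 + 1), so t ≡ 2·1 = 2 ≡ 2 (mod 5).
    Then x = 80 + 126·2 = 332, valid modulo lcm(126, 10) = 630: x ≡ 332 (mod 630).
Verify: 332 mod 21 = 17, 332 mod 18 = 8, 332 mod 10 = 2.

x ≡ 332 (mod 630).


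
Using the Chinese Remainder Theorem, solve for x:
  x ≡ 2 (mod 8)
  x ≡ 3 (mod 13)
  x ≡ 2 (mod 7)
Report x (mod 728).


Moduli 8, 13, 7 are pairwise coprime; by CRT there is a unique solution modulo M = 8 · 13 · 7 = 728.
Solve pairwise, accumulating the modulus:
  Start with x ≡ 2 (mod 8).
  Combine with x ≡ 3 (mod 13): since gcd(8, 13) = 1, we get a unique residue mod 104.
    Write x = 2 + 8·t and substitute into x ≡ 3 (mod 13): 8·t ≡ 3 − 2 = 1 (mod 13).
    The inverse of 8 mod 13 is 5 (since 8·5 = 40 = 3·13 + 1), so t ≡ 5·1 = 5 ≡ 5 (mod 13).
    Then x = 2 + 8·5 = 42, valid modulo lcm(8, 13) = 104: x ≡ 42 (mod 104).
  Combine with x ≡ 2 (mod 7): since gcd(104, 7) = 1, we get a unique residue mod 728.
    Write x = 42 + 104·t and substitute into x ≡ 2 (mod 7): 104·t ≡ 2 − 42 = -40 (mod 7).
    Reduce coefficients mod 7: 6·t ≡ 2 (mod 7).
    The inverse of 6 mod 7 is 6 (since 6·6 = 36 = 5·7 + 1), so t ≡ 6·2 = 12 ≡ 5 (mod 7).
    Then x = 42 + 104·5 = 562, valid modulo lcm(104, 7) = 728: x ≡ 562 (mod 728).
Verify: 562 mod 8 = 2 ✓, 562 mod 13 = 3 ✓, 562 mod 7 = 2 ✓.

x ≡ 562 (mod 728).


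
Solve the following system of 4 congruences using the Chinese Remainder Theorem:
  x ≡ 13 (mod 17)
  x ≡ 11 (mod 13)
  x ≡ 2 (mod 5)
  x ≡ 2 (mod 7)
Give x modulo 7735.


Product of moduli M = 17 · 13 · 5 · 7 = 7735.
Merge one congruence at a time:
  Start: x ≡ 13 (mod 17).
  Combine with x ≡ 11 (mod 13); new modulus lcm = 221.
    Write x = 13 + 17·t and substitute into x ≡ 11 (mod 13): 17·t ≡ 11 − 13 = -2 (mod 13).
    Reduce coefficients mod 13: 4·t ≡ 11 (mod 13).
    The inverse of 4 mod 13 is 10 (since 4·10 = 40 = 3·13 + 1), so t ≡ 10·11 = 110 ≡ 6 (mod 13).
    Then x = 13 + 17·6 = 115, valid modulo lcm(17, 13) = 221: x ≡ 115 (mod 221).
  Combine with x ≡ 2 (mod 5); new modulus lcm = 1105.
    Write x = 115 + 221·t and substitute into x ≡ 2 (mod 5): 221·t ≡ 2 − 115 = -113 (mod 5).
    Reduce coefficients mod 5: 1·t ≡ 2 (mod 5).
    So t ≡ 2 (mod 5).
    Then x = 115 + 221·2 = 557, valid modulo lcm(221, 5) = 1105: x ≡ 557 (mod 1105).
  Combine with x ≡ 2 (mod 7); new modulus lcm = 7735.
    Write x = 557 + 1105·t and substitute into x ≡ 2 (mod 7): 1105·t ≡ 2 − 557 = -555 (mod 7).
    Reduce coefficients mod 7: 6·t ≡ 5 (mod 7).
    The inverse of 6 mod 7 is 6 (since 6·6 = 36 = 5·7 + 1), so t ≡ 6·5 = 30 ≡ 2 (mod 7).
    Then x = 557 + 1105·2 = 2767, valid modulo lcm(1105, 7) = 7735: x ≡ 2767 (mod 7735).
Verify against each original: 2767 mod 17 = 13, 2767 mod 13 = 11, 2767 mod 5 = 2, 2767 mod 7 = 2.

x ≡ 2767 (mod 7735).


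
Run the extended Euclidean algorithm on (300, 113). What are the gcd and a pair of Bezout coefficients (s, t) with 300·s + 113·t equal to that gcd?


Euclidean algorithm on (300, 113) — divide until remainder is 0:
  300 = 2 · 113 + 74
  113 = 1 · 74 + 39
  74 = 1 · 39 + 35
  39 = 1 · 35 + 4
  35 = 8 · 4 + 3
  4 = 1 · 3 + 1
  3 = 3 · 1 + 0
gcd(300, 113) = 1.
Track Bezout coefficients alongside the remainders: start with r₀ = 300 = a·1 + b·0 (s = 1, t = 0) and r₁ = 113 = a·0 + b·1 (s = 0, t = 1); each new remainder r_{k+1} = r_{k-1} − q_k·r_k inherits s_{k+1} = s_{k-1} − q_k·s_k, t_{k+1} = t_{k-1} − q_k·t_k, so r_k = a·s_k + b·t_k at every step:
  q = 2: r = 74, s = 1 − 2·0 = 1, t = 0 − 2·1 = -2  (check: 300·1 + 113·(-2) = 74)
  q = 1: r = 39, s = 0 − 1·1 = -1, t = 1 − 1·(-2) = 3  (check: 300·(-1) + 113·3 = 39)
  q = 1: r = 35, s = 1 − 1·(-1) = 2, t = -2 − 1·3 = -5  (check: 300·2 + 113·(-5) = 35)
  q = 1: r = 4, s = -1 − 1·2 = -3, t = 3 − 1·(-5) = 8  (check: 300·(-3) + 113·8 = 4)
  q = 8: r = 3, s = 2 − 8·(-3) = 26, t = -5 − 8·8 = -69  (check: 300·26 + 113·(-69) = 3)
  q = 1: r = 1, s = -3 − 1·26 = -29, t = 8 − 1·(-69) = 77  (check: 300·(-29) + 113·77 = 1)
The row with r = 1 (the gcd) gives the Bezout coefficients s = -29, t = 77.
Result: 300 · (-29) + 113 · (77) = 1.

gcd(300, 113) = 1; s = -29, t = 77 (check: 300·(-29) + 113·77 = 1).


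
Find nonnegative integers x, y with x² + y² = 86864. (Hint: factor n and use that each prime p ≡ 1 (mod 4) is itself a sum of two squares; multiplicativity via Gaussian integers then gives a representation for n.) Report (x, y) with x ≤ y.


Step 1: Factor n = 86864 = 2^4 · 61 · 89.
Step 2: Check the mod-4 condition on each prime factor: 2 = 2 (special); 61 ≡ 1 (mod 4), exponent 1; 89 ≡ 1 (mod 4), exponent 1.
All primes ≡ 3 (mod 4) appear to even exponent (or don't appear), so by the two-squares theorem n IS expressible as a sum of two squares.
Step 3: Build a representation. Group n = k² · m with k = 4 and m = 61 · 89 = 5429 (a product of primes ≡ 1 (mod 4)); a representation of m scales to one of n via (k·x)² + (k·y)² = k²(x² + y²). Each prime p ≡ 1 (mod 4) is itself a sum of two squares; find a² by testing p − a² for a perfect square:
  61: 61 − 1² = 60, 61 − 2² = 57, 61 − 3² = 52, 61 − 4² = 45, 61 − 5² = 36 = 6² ⇒ 61 = 5² + 6².
  89: 89 − 1² = 88, 89 − 2² = 85, 89 − 3² = 80, 89 − 4² = 73, 89 − 5² = 64 = 8² ⇒ 89 = 5² + 8².
  Combine using the Brahmagupta–Fibonacci identity (a² + b²)(c² + d²) = (ac − bd)² + (ad + bc)² = (ac + bd)² + (ad − bc)²:
  61 · 89 = 5429: from (5² + 6²)(5² + 8²), take (5·5 − 6·8, 5·8 + 6·5) = (25 − 48, 40 + 30) = (-23, 70); dropping signs (only squares matter) gives (23, 70); check 23² + 70² = 529 + 4900 = 5429 ✓.
  Scale by k = 4: (4·23, 4·70) = (92, 280).
Step 4: Order so x ≤ y and verify: 92² + 280² = 8464 + 78400 = 86864 = n. ✓

n = 86864 = 92² + 280² (one valid representation with x ≤ y).


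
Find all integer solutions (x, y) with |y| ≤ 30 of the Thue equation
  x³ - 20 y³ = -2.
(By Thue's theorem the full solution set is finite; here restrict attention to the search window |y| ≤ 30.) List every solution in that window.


The equation is x³ - 20y³ = -2. For fixed y, x³ = 20·y³ − 2, so a solution requires the RHS to be a perfect cube.
Strategy: iterate y from -30 to 30, compute RHS = 20·y³ − 2, and check whether it is a (positive or negative) perfect cube.
Check small values of y:
  y = 0: RHS = -2 is not a perfect cube.
  y = 1: RHS = 18 is not a perfect cube.
  y = -1: RHS = -22 is not a perfect cube.
  y = 2: RHS = 158 is not a perfect cube.
  y = -2: RHS = -162 is not a perfect cube.
  y = 3: RHS = 538 is not a perfect cube.
  y = -3: RHS = -542 is not a perfect cube.
Continuing the search up to |y| = 30 finds no solutions either.
No (x, y) in the scanned range satisfies the equation.

No integer solutions with |y| ≤ 30.


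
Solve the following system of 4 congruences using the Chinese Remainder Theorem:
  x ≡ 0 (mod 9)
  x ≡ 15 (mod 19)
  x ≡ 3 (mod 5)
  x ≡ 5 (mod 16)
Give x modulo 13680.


Product of moduli M = 9 · 19 · 5 · 16 = 13680.
Merge one congruence at a time:
  Start: x ≡ 0 (mod 9).
  Combine with x ≡ 15 (mod 19); new modulus lcm = 171.
    Write x = 0 + 9·t and substitute into x ≡ 15 (mod 19): 9·t ≡ 15 − 0 = 15 (mod 19).
    The inverse of 9 mod 19 is 17 (since 9·17 = 153 = 8·19 + 1), so t ≡ 17·15 = 255 ≡ 8 (mod 19).
    Then x = 0 + 9·8 = 72, valid modulo lcm(9, 19) = 171: x ≡ 72 (mod 171).
  Combine with x ≡ 3 (mod 5); new modulus lcm = 855.
    Write x = 72 + 171·t and substitute into x ≡ 3 (mod 5): 171·t ≡ 3 − 72 = -69 (mod 5).
    Reduce coefficients mod 5: 1·t ≡ 1 (mod 5).
    So t ≡ 1 (mod 5).
    Then x = 72 + 171·1 = 243, valid modulo lcm(171, 5) = 855: x ≡ 243 (mod 855).
  Combine with x ≡ 5 (mod 16); new modulus lcm = 13680.
    Write x = 243 + 855·t and substitute into x ≡ 5 (mod 16): 855·t ≡ 5 − 243 = -238 (mod 16).
    Reduce coefficients mod 16: 7·t ≡ 2 (mod 16).
    The inverse of 7 mod 16 is 7 (since 7·7 = 49 = 3·16 + 1), so t ≡ 7·2 = 14 ≡ 14 (mod 16).
    Then x = 243 + 855·14 = 12213, valid modulo lcm(855, 16) = 13680: x ≡ 12213 (mod 13680).
Verify against each original: 12213 mod 9 = 0, 12213 mod 19 = 15, 12213 mod 5 = 3, 12213 mod 16 = 5.

x ≡ 12213 (mod 13680).


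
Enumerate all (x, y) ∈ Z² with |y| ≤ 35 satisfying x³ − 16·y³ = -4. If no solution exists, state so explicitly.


The equation is x³ - 16y³ = -4. For fixed y, x³ = 16·y³ − 4, so a solution requires the RHS to be a perfect cube.
Strategy: iterate y from -35 to 35, compute RHS = 16·y³ − 4, and check whether it is a (positive or negative) perfect cube.
Check small values of y:
  y = 0: RHS = -4 is not a perfect cube.
  y = 1: RHS = 12 is not a perfect cube.
  y = -1: RHS = -20 is not a perfect cube.
  y = 2: RHS = 124 is not a perfect cube.
  y = -2: RHS = -132 is not a perfect cube.
  y = 3: RHS = 428 is not a perfect cube.
  y = -3: RHS = -436 is not a perfect cube.
Continuing the search up to |y| = 35 finds no solutions either.
No (x, y) in the scanned range satisfies the equation.

No integer solutions with |y| ≤ 35.


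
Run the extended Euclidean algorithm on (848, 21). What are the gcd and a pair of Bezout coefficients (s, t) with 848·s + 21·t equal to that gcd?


Euclidean algorithm on (848, 21) — divide until remainder is 0:
  848 = 40 · 21 + 8
  21 = 2 · 8 + 5
  8 = 1 · 5 + 3
  5 = 1 · 3 + 2
  3 = 1 · 2 + 1
  2 = 2 · 1 + 0
gcd(848, 21) = 1.
Track Bezout coefficients alongside the remainders: start with r₀ = 848 = a·1 + b·0 (s = 1, t = 0) and r₁ = 21 = a·0 + b·1 (s = 0, t = 1); each new remainder r_{k+1} = r_{k-1} − q_k·r_k inherits s_{k+1} = s_{k-1} − q_k·s_k, t_{k+1} = t_{k-1} − q_k·t_k, so r_k = a·s_k + b·t_k at every step:
  q = 40: r = 8, s = 1 − 40·0 = 1, t = 0 − 40·1 = -40  (check: 848·1 + 21·(-40) = 8)
  q = 2: r = 5, s = 0 − 2·1 = -2, t = 1 − 2·(-40) = 81  (check: 848·(-2) + 21·81 = 5)
  q = 1: r = 3, s = 1 − 1·(-2) = 3, t = -40 − 1·81 = -121  (check: 848·3 + 21·(-121) = 3)
  q = 1: r = 2, s = -2 − 1·3 = -5, t = 81 − 1·(-121) = 202  (check: 848·(-5) + 21·202 = 2)
  q = 1: r = 1, s = 3 − 1·(-5) = 8, t = -121 − 1·202 = -323  (check: 848·8 + 21·(-323) = 1)
The row with r = 1 (the gcd) gives the Bezout coefficients s = 8, t = -323.
Result: 848 · (8) + 21 · (-323) = 1.

gcd(848, 21) = 1; s = 8, t = -323 (check: 848·8 + 21·(-323) = 1).


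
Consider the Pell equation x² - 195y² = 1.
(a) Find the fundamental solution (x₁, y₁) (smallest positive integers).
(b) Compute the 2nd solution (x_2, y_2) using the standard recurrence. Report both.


Step 1: Find the fundamental solution (x₁, y₁) of x² - 195y² = 1.
  Expand √195 as a continued fraction. a₀ = ⌊√195⌋ = 13; iterate m_{k+1} = d_k·a_k − m_k, d_{k+1} = (195 − m_{k+1}²)/d_k, a_{k+1} = ⌊(a₀ + m_{k+1})/d_{k+1}⌋ (starting m₀ = 0, d₀ = 1), with convergents p_k = a_k·p_{k-1} + p_{k-2}, q_k = a_k·q_{k-1} + q_{k-2} (p₋₁ = 1, q₋₁ = 0):
  k = 0: a₀ = 13; p₀/q₀ = 13/1; p₀² − 195·q₀² = 169 − 195 = -26.
  k = 1: m = 13, d = 26, a = ⌊(13 + 13)/26⌋ = 1; p/q = (1·13 + 1)/(1·1 + 0) = 14/1; p² − 195·q² = 196 − 195 = 1.
  The first convergent with p² − 195·q² = 1 gives the fundamental solution (x₁, y₁) = (14, 1).
Step 2: Apply the recurrence (x_{n+1}, y_{n+1}) = (x₁x_n + 195y₁y_n, x₁y_n + y₁x_n) repeatedly.
  From (x_1, y_1) = (14, 1): x_2 = 14·14 + 195·1·1 = 391; y_2 = 14·1 + 1·14 = 28.
Step 3: Verify x_2² - 195·y_2² = 152881 - 152880 = 1 (should be 1). ✓

(x_1, y_1) = (14, 1); (x_2, y_2) = (391, 28).


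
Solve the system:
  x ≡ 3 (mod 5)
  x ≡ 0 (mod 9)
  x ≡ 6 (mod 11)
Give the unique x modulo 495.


Moduli 5, 9, 11 are pairwise coprime; by CRT there is a unique solution modulo M = 5 · 9 · 11 = 495.
Solve pairwise, accumulating the modulus:
  Start with x ≡ 3 (mod 5).
  Combine with x ≡ 0 (mod 9): since gcd(5, 9) = 1, we get a unique residue mod 45.
    Write x = 3 + 5·t and substitute into x ≡ 0 (mod 9): 5·t ≡ 0 − 3 = -3 (mod 9).
    Reduce coefficients mod 9: 5·t ≡ 6 (mod 9).
    The inverse of 5 mod 9 is 2 (since 5·2 = 10 = 1·9 + 1), so t ≡ 2·6 = 12 ≡ 3 (mod 9).
    Then x = 3 + 5·3 = 18, valid modulo lcm(5, 9) = 45: x ≡ 18 (mod 45).
  Combine with x ≡ 6 (mod 11): since gcd(45, 11) = 1, we get a unique residue mod 495.
    Write x = 18 + 45·t and substitute into x ≡ 6 (mod 11): 45·t ≡ 6 − 18 = -12 (mod 11).
    Reduce coefficients mod 11: 1·t ≡ 10 (mod 11).
    So t ≡ 10 (mod 11).
    Then x = 18 + 45·10 = 468, valid modulo lcm(45, 11) = 495: x ≡ 468 (mod 495).
Verify: 468 mod 5 = 3 ✓, 468 mod 9 = 0 ✓, 468 mod 11 = 6 ✓.

x ≡ 468 (mod 495).


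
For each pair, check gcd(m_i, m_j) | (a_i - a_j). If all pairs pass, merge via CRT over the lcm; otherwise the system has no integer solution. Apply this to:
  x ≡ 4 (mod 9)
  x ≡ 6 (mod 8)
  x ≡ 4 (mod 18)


Moduli 9, 8, 18 are not pairwise coprime, so CRT works modulo lcm(m_i) when all pairwise compatibility conditions hold.
Pairwise compatibility: gcd(m_i, m_j) must divide a_i - a_j for every pair.
Merge one congruence at a time:
  Start: x ≡ 4 (mod 9).
  Combine with x ≡ 6 (mod 8): gcd(9, 8) = 1; 6 - 4 = 2, which IS divisible by 1, so compatible.
    Write x = 4 + 9·t and substitute into x ≡ 6 (mod 8): 9·t ≡ 6 − 4 = 2 (mod 8).
    Reduce coefficients mod 8: 1·t ≡ 2 (mod 8).
    So t ≡ 2 (mod 8).
    Then x = 4 + 9·2 = 22, valid modulo lcm(9, 8) = 72: x ≡ 22 (mod 72).
  Combine with x ≡ 4 (mod 18): gcd(72, 18) = 18; 4 - 22 = -18, which IS divisible by 18, so compatible.
    Write x = 22 + 72·t and substitute into x ≡ 4 (mod 18): 72·t ≡ 4 − 22 = -18 (mod 18).
    Divide the congruence (and modulus) by g = 18: 4·t ≡ -1 (mod 1).
    Modulo 1 every t works; take t = 0.
    Then x = 22 + 72·0 = 22, valid modulo lcm(72, 18) = 72: x ≡ 22 (mod 72).
Verify: 22 mod 9 = 4, 22 mod 8 = 6, 22 mod 18 = 4.

x ≡ 22 (mod 72).


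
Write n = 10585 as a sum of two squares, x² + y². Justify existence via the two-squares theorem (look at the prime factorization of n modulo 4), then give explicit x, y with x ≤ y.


Step 1: Factor n = 10585 = 5 · 29 · 73.
Step 2: Check the mod-4 condition on each prime factor: 5 ≡ 1 (mod 4), exponent 1; 29 ≡ 1 (mod 4), exponent 1; 73 ≡ 1 (mod 4), exponent 1.
All primes ≡ 3 (mod 4) appear to even exponent (or don't appear), so by the two-squares theorem n IS expressible as a sum of two squares.
Step 3: Build a representation. Here n = 5 · 29 · 73 is a product of primes ≡ 1 (mod 4). Each prime p ≡ 1 (mod 4) is itself a sum of two squares; find a² by testing p − a² for a perfect square:
  5: 5 − 1² = 4 = 2² ⇒ 5 = 1² + 2².
  29: 29 − 1² = 28, 29 − 2² = 25 = 5² ⇒ 29 = 2² + 5².
  73: 73 − 1² = 72, 73 − 2² = 69, 73 − 3² = 64 = 8² ⇒ 73 = 3² + 8².
  Combine using the Brahmagupta–Fibonacci identity (a² + b²)(c² + d²) = (ac − bd)² + (ad + bc)² = (ac + bd)² + (ad − bc)²:
  5 · 29 = 145: from (1² + 2²)(2² + 5²), take (1·2 − 2·5, 1·5 + 2·2) = (2 − 10, 5 + 4) = (-8, 9); dropping signs (only squares matter) gives (8, 9); check 8² + 9² = 64 + 81 = 145 ✓.
  145 · 73 = 10585: from (8² + 9²)(3² + 8²), take (8·3 − 9·8, 8·8 + 9·3) = (24 − 72, 64 + 27) = (-48, 91); dropping signs (only squares matter) gives (48, 91); check 48² + 91² = 2304 + 8281 = 10585 ✓.
Step 4: Order so x ≤ y and verify: 48² + 91² = 2304 + 8281 = 10585 = n. ✓

n = 10585 = 48² + 91² (one valid representation with x ≤ y).


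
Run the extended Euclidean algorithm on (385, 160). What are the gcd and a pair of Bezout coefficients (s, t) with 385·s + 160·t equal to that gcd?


Euclidean algorithm on (385, 160) — divide until remainder is 0:
  385 = 2 · 160 + 65
  160 = 2 · 65 + 30
  65 = 2 · 30 + 5
  30 = 6 · 5 + 0
gcd(385, 160) = 5.
Track Bezout coefficients alongside the remainders: start with r₀ = 385 = a·1 + b·0 (s = 1, t = 0) and r₁ = 160 = a·0 + b·1 (s = 0, t = 1); each new remainder r_{k+1} = r_{k-1} − q_k·r_k inherits s_{k+1} = s_{k-1} − q_k·s_k, t_{k+1} = t_{k-1} − q_k·t_k, so r_k = a·s_k + b·t_k at every step:
  q = 2: r = 65, s = 1 − 2·0 = 1, t = 0 − 2·1 = -2  (check: 385·1 + 160·(-2) = 65)
  q = 2: r = 30, s = 0 − 2·1 = -2, t = 1 − 2·(-2) = 5  (check: 385·(-2) + 160·5 = 30)
  q = 2: r = 5, s = 1 − 2·(-2) = 5, t = -2 − 2·5 = -12  (check: 385·5 + 160·(-12) = 5)
The row with r = 5 (the gcd) gives the Bezout coefficients s = 5, t = -12.
Result: 385 · (5) + 160 · (-12) = 5.

gcd(385, 160) = 5; s = 5, t = -12 (check: 385·5 + 160·(-12) = 5).


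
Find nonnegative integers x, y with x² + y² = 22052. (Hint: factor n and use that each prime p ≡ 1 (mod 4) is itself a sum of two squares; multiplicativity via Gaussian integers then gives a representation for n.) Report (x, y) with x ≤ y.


Step 1: Factor n = 22052 = 2^2 · 37 · 149.
Step 2: Check the mod-4 condition on each prime factor: 2 = 2 (special); 37 ≡ 1 (mod 4), exponent 1; 149 ≡ 1 (mod 4), exponent 1.
All primes ≡ 3 (mod 4) appear to even exponent (or don't appear), so by the two-squares theorem n IS expressible as a sum of two squares.
Step 3: Build a representation. Group n = k² · m with k = 2 and m = 37 · 149 = 5513 (a product of primes ≡ 1 (mod 4)); a representation of m scales to one of n via (k·x)² + (k·y)² = k²(x² + y²). Each prime p ≡ 1 (mod 4) is itself a sum of two squares; find a² by testing p − a² for a perfect square:
  37: 37 − 1² = 36 = 6² ⇒ 37 = 1² + 6².
  149: 149 − 1² = 148, 149 − 2² = 145, 149 − 3² = 140, 149 − 4² = 133, 149 − 5² = 124, 149 − 6² = 113, 149 − 7² = 100 = 10² ⇒ 149 = 7² + 10².
  Combine using the Brahmagupta–Fibonacci identity (a² + b²)(c² + d²) = (ac − bd)² + (ad + bc)² = (ac + bd)² + (ad − bc)²:
  37 · 149 = 5513: from (1² + 6²)(7² + 10²), take (1·7 − 6·10, 1·10 + 6·7) = (7 − 60, 10 + 42) = (-53, 52); dropping signs (only squares matter) gives (53, 52); check 53² + 52² = 2809 + 2704 = 5513 ✓.
  Scale by k = 2: (2·53, 2·52) = (106, 104).
Step 4: Order so x ≤ y and verify: 104² + 106² = 10816 + 11236 = 22052 = n. ✓

n = 22052 = 104² + 106² (one valid representation with x ≤ y).


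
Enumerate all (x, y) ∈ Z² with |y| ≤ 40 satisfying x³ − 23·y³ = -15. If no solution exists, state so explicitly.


The equation is x³ - 23y³ = -15. For fixed y, x³ = 23·y³ − 15, so a solution requires the RHS to be a perfect cube.
Strategy: iterate y from -40 to 40, compute RHS = 23·y³ − 15, and check whether it is a (positive or negative) perfect cube.
Check small values of y:
  y = 0: RHS = -15 is not a perfect cube.
  y = 1: RHS = 8 = (2)³ ⇒ x = 2 works.
  y = -1: RHS = -38 is not a perfect cube.
  y = 2: RHS = 169 is not a perfect cube.
  y = -2: RHS = -199 is not a perfect cube.
  y = 3: RHS = 606 is not a perfect cube.
  y = -3: RHS = -636 is not a perfect cube.
Continuing the search up to |y| = 40 finds no further solutions beyond those listed.
Collected solutions: (2, 1).

Solutions (with |y| ≤ 40): (2, 1).


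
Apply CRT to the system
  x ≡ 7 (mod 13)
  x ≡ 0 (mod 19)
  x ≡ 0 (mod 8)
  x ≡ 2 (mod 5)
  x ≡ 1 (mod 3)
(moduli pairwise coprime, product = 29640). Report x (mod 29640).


Product of moduli M = 13 · 19 · 8 · 5 · 3 = 29640.
Merge one congruence at a time:
  Start: x ≡ 7 (mod 13).
  Combine with x ≡ 0 (mod 19); new modulus lcm = 247.
    Write x = 7 + 13·t and substitute into x ≡ 0 (mod 19): 13·t ≡ 0 − 7 = -7 (mod 19).
    Reduce coefficients mod 19: 13·t ≡ 12 (mod 19).
    The inverse of 13 mod 19 is 3 (since 13·3 = 39 = 2·19 + 1), so t ≡ 3·12 = 36 ≡ 17 (mod 19).
    Then x = 7 + 13·17 = 228, valid modulo lcm(13, 19) = 247: x ≡ 228 (mod 247).
  Combine with x ≡ 0 (mod 8); new modulus lcm = 1976.
    Write x = 228 + 247·t and substitute into x ≡ 0 (mod 8): 247·t ≡ 0 − 228 = -228 (mod 8).
    Reduce coefficients mod 8: 7·t ≡ 4 (mod 8).
    The inverse of 7 mod 8 is 7 (since 7·7 = 49 = 6·8 + 1), so t ≡ 7·4 = 28 ≡ 4 (mod 8).
    Then x = 228 + 247·4 = 1216, valid modulo lcm(247, 8) = 1976: x ≡ 1216 (mod 1976).
  Combine with x ≡ 2 (mod 5); new modulus lcm = 9880.
    Write x = 1216 + 1976·t and substitute into x ≡ 2 (mod 5): 1976·t ≡ 2 − 1216 = -1214 (mod 5).
    Reduce coefficients mod 5: 1·t ≡ 1 (mod 5).
    So t ≡ 1 (mod 5).
    Then x = 1216 + 1976·1 = 3192, valid modulo lcm(1976, 5) = 9880: x ≡ 3192 (mod 9880).
  Combine with x ≡ 1 (mod 3); new modulus lcm = 29640.
    Write x = 3192 + 9880·t and substitute into x ≡ 1 (mod 3): 9880·t ≡ 1 − 3192 = -3191 (mod 3).
    Reduce coefficients mod 3: 1·t ≡ 1 (mod 3).
    So t ≡ 1 (mod 3).
    Then x = 3192 + 9880·1 = 13072, valid modulo lcm(9880, 3) = 29640: x ≡ 13072 (mod 29640).
Verify against each original: 13072 mod 13 = 7, 13072 mod 19 = 0, 13072 mod 8 = 0, 13072 mod 5 = 2, 13072 mod 3 = 1.

x ≡ 13072 (mod 29640).


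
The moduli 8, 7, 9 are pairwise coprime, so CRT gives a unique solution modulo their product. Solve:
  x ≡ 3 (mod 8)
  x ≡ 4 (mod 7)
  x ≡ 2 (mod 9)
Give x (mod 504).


Moduli 8, 7, 9 are pairwise coprime; by CRT there is a unique solution modulo M = 8 · 7 · 9 = 504.
Solve pairwise, accumulating the modulus:
  Start with x ≡ 3 (mod 8).
  Combine with x ≡ 4 (mod 7): since gcd(8, 7) = 1, we get a unique residue mod 56.
    Write x = 3 + 8·t and substitute into x ≡ 4 (mod 7): 8·t ≡ 4 − 3 = 1 (mod 7).
    Reduce coefficients mod 7: 1·t ≡ 1 (mod 7).
    So t ≡ 1 (mod 7).
    Then x = 3 + 8·1 = 11, valid modulo lcm(8, 7) = 56: x ≡ 11 (mod 56).
  Combine with x ≡ 2 (mod 9): since gcd(56, 9) = 1, we get a unique residue mod 504.
    Write x = 11 + 56·t and substitute into x ≡ 2 (mod 9): 56·t ≡ 2 − 11 = -9 (mod 9).
    Reduce coefficients mod 9: 2·t ≡ 0 (mod 9).
    The inverse of 2 mod 9 is 5 (since 2·5 = 10 = 1·9 + 1), so t ≡ 5·0 = 0 ≡ 0 (mod 9).
    Then x = 11 + 56·0 = 11, valid modulo lcm(56, 9) = 504: x ≡ 11 (mod 504).
Verify: 11 mod 8 = 3 ✓, 11 mod 7 = 4 ✓, 11 mod 9 = 2 ✓.

x ≡ 11 (mod 504).


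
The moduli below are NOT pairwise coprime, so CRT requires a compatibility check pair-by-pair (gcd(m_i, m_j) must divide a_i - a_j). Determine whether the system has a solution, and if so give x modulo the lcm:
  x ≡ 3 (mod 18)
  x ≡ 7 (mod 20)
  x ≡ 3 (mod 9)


Moduli 18, 20, 9 are not pairwise coprime, so CRT works modulo lcm(m_i) when all pairwise compatibility conditions hold.
Pairwise compatibility: gcd(m_i, m_j) must divide a_i - a_j for every pair.
Merge one congruence at a time:
  Start: x ≡ 3 (mod 18).
  Combine with x ≡ 7 (mod 20): gcd(18, 20) = 2; 7 - 3 = 4, which IS divisible by 2, so compatible.
    Write x = 3 + 18·t and substitute into x ≡ 7 (mod 20): 18·t ≡ 7 − 3 = 4 (mod 20).
    Divide the congruence (and modulus) by g = 2: 9·t ≡ 2 (mod 10).
    The inverse of 9 mod 10 is 9 (since 9·9 = 81 = 8·10 + 1), so t ≡ 9·2 = 18 ≡ 8 (mod 10).
    Then x = 3 + 18·8 = 147, valid modulo lcm(18, 20) = 180: x ≡ 147 (mod 180).
  Combine with x ≡ 3 (mod 9): gcd(180, 9) = 9; 3 - 147 = -144, which IS divisible by 9, so compatible.
    Write x = 147 + 180·t and substitute into x ≡ 3 (mod 9): 180·t ≡ 3 − 147 = -144 (mod 9).
    Divide the congruence (and modulus) by g = 9: 20·t ≡ -16 (mod 1).
    Modulo 1 every t works; take t = 0.
    Then x = 147 + 180·0 = 147, valid modulo lcm(180, 9) = 180: x ≡ 147 (mod 180).
Verify: 147 mod 18 = 3, 147 mod 20 = 7, 147 mod 9 = 3.

x ≡ 147 (mod 180).


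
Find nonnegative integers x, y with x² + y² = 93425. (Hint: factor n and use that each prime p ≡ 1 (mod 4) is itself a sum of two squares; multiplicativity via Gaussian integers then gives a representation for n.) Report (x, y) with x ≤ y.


Step 1: Factor n = 93425 = 5^2 · 37 · 101.
Step 2: Check the mod-4 condition on each prime factor: 5 ≡ 1 (mod 4), exponent 2; 37 ≡ 1 (mod 4), exponent 1; 101 ≡ 1 (mod 4), exponent 1.
All primes ≡ 3 (mod 4) appear to even exponent (or don't appear), so by the two-squares theorem n IS expressible as a sum of two squares.
Step 3: Build a representation. Group n = k² · m with k = 5 and m = 37 · 101 = 3737 (a product of primes ≡ 1 (mod 4)); a representation of m scales to one of n via (k·x)² + (k·y)² = k²(x² + y²). Each prime p ≡ 1 (mod 4) is itself a sum of two squares; find a² by testing p − a² for a perfect square:
  37: 37 − 1² = 36 = 6² ⇒ 37 = 1² + 6².
  101: 101 − 1² = 100 = 10² ⇒ 101 = 1² + 10².
  Combine using the Brahmagupta–Fibonacci identity (a² + b²)(c² + d²) = (ac − bd)² + (ad + bc)² = (ac + bd)² + (ad − bc)²:
  37 · 101 = 3737: from (1² + 6²)(1² + 10²), take (1·1 − 6·10, 1·10 + 6·1) = (1 − 60, 10 + 6) = (-59, 16); dropping signs (only squares matter) gives (59, 16); check 59² + 16² = 3481 + 256 = 3737 ✓.
  Scale by k = 5: (5·59, 5·16) = (295, 80).
Step 4: Order so x ≤ y and verify: 80² + 295² = 6400 + 87025 = 93425 = n. ✓

n = 93425 = 80² + 295² (one valid representation with x ≤ y).


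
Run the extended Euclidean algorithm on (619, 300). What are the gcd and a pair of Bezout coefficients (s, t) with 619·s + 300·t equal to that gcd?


Euclidean algorithm on (619, 300) — divide until remainder is 0:
  619 = 2 · 300 + 19
  300 = 15 · 19 + 15
  19 = 1 · 15 + 4
  15 = 3 · 4 + 3
  4 = 1 · 3 + 1
  3 = 3 · 1 + 0
gcd(619, 300) = 1.
Track Bezout coefficients alongside the remainders: start with r₀ = 619 = a·1 + b·0 (s = 1, t = 0) and r₁ = 300 = a·0 + b·1 (s = 0, t = 1); each new remainder r_{k+1} = r_{k-1} − q_k·r_k inherits s_{k+1} = s_{k-1} − q_k·s_k, t_{k+1} = t_{k-1} − q_k·t_k, so r_k = a·s_k + b·t_k at every step:
  q = 2: r = 19, s = 1 − 2·0 = 1, t = 0 − 2·1 = -2  (check: 619·1 + 300·(-2) = 19)
  q = 15: r = 15, s = 0 − 15·1 = -15, t = 1 − 15·(-2) = 31  (check: 619·(-15) + 300·31 = 15)
  q = 1: r = 4, s = 1 − 1·(-15) = 16, t = -2 − 1·31 = -33  (check: 619·16 + 300·(-33) = 4)
  q = 3: r = 3, s = -15 − 3·16 = -63, t = 31 − 3·(-33) = 130  (check: 619·(-63) + 300·130 = 3)
  q = 1: r = 1, s = 16 − 1·(-63) = 79, t = -33 − 1·130 = -163  (check: 619·79 + 300·(-163) = 1)
The row with r = 1 (the gcd) gives the Bezout coefficients s = 79, t = -163.
Result: 619 · (79) + 300 · (-163) = 1.

gcd(619, 300) = 1; s = 79, t = -163 (check: 619·79 + 300·(-163) = 1).


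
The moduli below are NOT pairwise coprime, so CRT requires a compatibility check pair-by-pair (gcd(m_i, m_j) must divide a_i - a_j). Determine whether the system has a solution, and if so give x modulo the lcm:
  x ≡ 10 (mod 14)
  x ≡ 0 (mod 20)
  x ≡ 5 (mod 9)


Moduli 14, 20, 9 are not pairwise coprime, so CRT works modulo lcm(m_i) when all pairwise compatibility conditions hold.
Pairwise compatibility: gcd(m_i, m_j) must divide a_i - a_j for every pair.
Merge one congruence at a time:
  Start: x ≡ 10 (mod 14).
  Combine with x ≡ 0 (mod 20): gcd(14, 20) = 2; 0 - 10 = -10, which IS divisible by 2, so compatible.
    Write x = 10 + 14·t and substitute into x ≡ 0 (mod 20): 14·t ≡ 0 − 10 = -10 (mod 20).
    Divide the congruence (and modulus) by g = 2: 7·t ≡ -5 (mod 10).
    Reduce coefficients mod 10: 7·t ≡ 5 (mod 10).
    The inverse of 7 mod 10 is 3 (since 7·3 = 21 = 2·10 + 1), so t ≡ 3·5 = 15 ≡ 5 (mod 10).
    Then x = 10 + 14·5 = 80, valid modulo lcm(14, 20) = 140: x ≡ 80 (mod 140).
  Combine with x ≡ 5 (mod 9): gcd(140, 9) = 1; 5 - 80 = -75, which IS divisible by 1, so compatible.
    Write x = 80 + 140·t and substitute into x ≡ 5 (mod 9): 140·t ≡ 5 − 80 = -75 (mod 9).
    Reduce coefficients mod 9: 5·t ≡ 6 (mod 9).
    The inverse of 5 mod 9 is 2 (since 5·2 = 10 = 1·9 + 1), so t ≡ 2·6 = 12 ≡ 3 (mod 9).
    Then x = 80 + 140·3 = 500, valid modulo lcm(140, 9) = 1260: x ≡ 500 (mod 1260).
Verify: 500 mod 14 = 10, 500 mod 20 = 0, 500 mod 9 = 5.

x ≡ 500 (mod 1260).


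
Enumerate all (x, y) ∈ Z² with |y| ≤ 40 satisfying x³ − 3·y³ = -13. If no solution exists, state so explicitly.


The equation is x³ - 3y³ = -13. For fixed y, x³ = 3·y³ − 13, so a solution requires the RHS to be a perfect cube.
Strategy: iterate y from -40 to 40, compute RHS = 3·y³ − 13, and check whether it is a (positive or negative) perfect cube.
Check small values of y:
  y = 0: RHS = -13 is not a perfect cube.
  y = 1: RHS = -10 is not a perfect cube.
  y = -1: RHS = -16 is not a perfect cube.
  y = 2: RHS = 11 is not a perfect cube.
  y = -2: RHS = -37 is not a perfect cube.
  y = 3: RHS = 68 is not a perfect cube.
  y = -3: RHS = -94 is not a perfect cube.
Continuing the search up to |y| = 40 finds no solutions either.
No (x, y) in the scanned range satisfies the equation.

No integer solutions with |y| ≤ 40.


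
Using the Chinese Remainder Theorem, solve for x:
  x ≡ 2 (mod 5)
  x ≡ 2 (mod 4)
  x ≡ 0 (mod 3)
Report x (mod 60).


Moduli 5, 4, 3 are pairwise coprime; by CRT there is a unique solution modulo M = 5 · 4 · 3 = 60.
Solve pairwise, accumulating the modulus:
  Start with x ≡ 2 (mod 5).
  Combine with x ≡ 2 (mod 4): since gcd(5, 4) = 1, we get a unique residue mod 20.
    Write x = 2 + 5·t and substitute into x ≡ 2 (mod 4): 5·t ≡ 2 − 2 = 0 (mod 4).
    Reduce coefficients mod 4: 1·t ≡ 0 (mod 4).
    So t ≡ 0 (mod 4).
    Then x = 2 + 5·0 = 2, valid modulo lcm(5, 4) = 20: x ≡ 2 (mod 20).
  Combine with x ≡ 0 (mod 3): since gcd(20, 3) = 1, we get a unique residue mod 60.
    Write x = 2 + 20·t and substitute into x ≡ 0 (mod 3): 20·t ≡ 0 − 2 = -2 (mod 3).
    Reduce coefficients mod 3: 2·t ≡ 1 (mod 3).
    The inverse of 2 mod 3 is 2 (since 2·2 = 4 = 1·3 + 1), so t ≡ 2·1 = 2 ≡ 2 (mod 3).
    Then x = 2 + 20·2 = 42, valid modulo lcm(20, 3) = 60: x ≡ 42 (mod 60).
Verify: 42 mod 5 = 2 ✓, 42 mod 4 = 2 ✓, 42 mod 3 = 0 ✓.

x ≡ 42 (mod 60).


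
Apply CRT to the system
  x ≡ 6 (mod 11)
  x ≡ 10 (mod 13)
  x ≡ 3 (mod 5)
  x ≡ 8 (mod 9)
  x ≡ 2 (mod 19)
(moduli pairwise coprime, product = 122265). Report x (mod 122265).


Product of moduli M = 11 · 13 · 5 · 9 · 19 = 122265.
Merge one congruence at a time:
  Start: x ≡ 6 (mod 11).
  Combine with x ≡ 10 (mod 13); new modulus lcm = 143.
    Write x = 6 + 11·t and substitute into x ≡ 10 (mod 13): 11·t ≡ 10 − 6 = 4 (mod 13).
    The inverse of 11 mod 13 is 6 (since 11·6 = 66 = 5·13 + 1), so t ≡ 6·4 = 24 ≡ 11 (mod 13).
    Then x = 6 + 11·11 = 127, valid modulo lcm(11, 13) = 143: x ≡ 127 (mod 143).
  Combine with x ≡ 3 (mod 5); new modulus lcm = 715.
    Write x = 127 + 143·t and substitute into x ≡ 3 (mod 5): 143·t ≡ 3 − 127 = -124 (mod 5).
    Reduce coefficients mod 5: 3·t ≡ 1 (mod 5).
    The inverse of 3 mod 5 is 2 (since 3·2 = 6 = 1·5 + 1), so t ≡ 2·1 = 2 ≡ 2 (mod 5).
    Then x = 127 + 143·2 = 413, valid modulo lcm(143, 5) = 715: x ≡ 413 (mod 715).
  Combine with x ≡ 8 (mod 9); new modulus lcm = 6435.
    Write x = 413 + 715·t and substitute into x ≡ 8 (mod 9): 715·t ≡ 8 − 413 = -405 (mod 9).
    Reduce coefficients mod 9: 4·t ≡ 0 (mod 9).
    The inverse of 4 mod 9 is 7 (since 4·7 = 28 = 3·9 + 1), so t ≡ 7·0 = 0 ≡ 0 (mod 9).
    Then x = 413 + 715·0 = 413, valid modulo lcm(715, 9) = 6435: x ≡ 413 (mod 6435).
  Combine with x ≡ 2 (mod 19); new modulus lcm = 122265.
    Write x = 413 + 6435·t and substitute into x ≡ 2 (mod 19): 6435·t ≡ 2 − 413 = -411 (mod 19).
    Reduce coefficients mod 19: 13·t ≡ 7 (mod 19).
    The inverse of 13 mod 19 is 3 (since 13·3 = 39 = 2·19 + 1), so t ≡ 3·7 = 21 ≡ 2 (mod 19).
    Then x = 413 + 6435·2 = 13283, valid modulo lcm(6435, 19) = 122265: x ≡ 13283 (mod 122265).
Verify against each original: 13283 mod 11 = 6, 13283 mod 13 = 10, 13283 mod 5 = 3, 13283 mod 9 = 8, 13283 mod 19 = 2.

x ≡ 13283 (mod 122265).
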